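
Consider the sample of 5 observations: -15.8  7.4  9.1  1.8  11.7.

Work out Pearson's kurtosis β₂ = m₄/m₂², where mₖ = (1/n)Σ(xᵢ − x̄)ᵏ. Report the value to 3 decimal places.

2.716

x̄ = 2.8400
Σ(xᵢ − x̄)² = 487.0120 ⇒ m₂ = 97.40240
Σ(xᵢ − x̄)⁴ = 128852.6234 ⇒ m₄ = 25770.52468
m₂² = 9487.22753
β₂ = m₄/m₂² = 25770.52468 / 9487.22753 ≈ 2.716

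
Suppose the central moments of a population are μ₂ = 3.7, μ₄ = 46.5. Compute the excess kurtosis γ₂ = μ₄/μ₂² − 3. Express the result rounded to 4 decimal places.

0.3966

μ₂² = 3.7² = 13.69000
μ₄/μ₂² = 46.5 / 13.69000 = 3.39664
γ₂ = 3.39664 − 3 ≈ 0.3966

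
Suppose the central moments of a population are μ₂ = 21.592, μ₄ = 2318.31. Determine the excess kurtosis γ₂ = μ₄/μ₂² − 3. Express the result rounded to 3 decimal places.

1.973

μ₂² = 21.592² = 466.21446
μ₄/μ₂² = 2318.31 / 466.21446 = 4.97263
γ₂ = 4.97263 − 3 ≈ 1.973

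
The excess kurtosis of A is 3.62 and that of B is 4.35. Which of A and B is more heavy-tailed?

B

Higher excess kurtosis ⇒ heavier tails relative to the normal distribution.
3.62 vs 4.35: the larger is 4.35, so B has heavier tails.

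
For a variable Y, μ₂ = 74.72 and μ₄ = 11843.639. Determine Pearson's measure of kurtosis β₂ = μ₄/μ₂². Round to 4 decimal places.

2.1213

μ₂² = 74.72² = 5583.07840
μ₄/μ₂² = 11843.639 / 5583.07840 = 2.12135
β₂ ≈ 2.1213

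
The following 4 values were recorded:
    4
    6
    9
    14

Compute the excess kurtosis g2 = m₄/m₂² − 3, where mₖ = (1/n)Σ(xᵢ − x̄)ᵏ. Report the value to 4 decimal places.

x̄ = 8.2500
Σ(xᵢ − x̄)² = 56.7500 ⇒ m₂ = 14.18750
Σ(xᵢ − x̄)⁴ = 1445.3281 ⇒ m₄ = 361.33203
m₂² = 201.28516
g2 = m₄/m₂² − 3 = 1.79513 − 3 ≈ -1.2049

-1.2049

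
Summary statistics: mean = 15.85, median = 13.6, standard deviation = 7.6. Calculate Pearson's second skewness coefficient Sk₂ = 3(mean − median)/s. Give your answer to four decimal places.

0.8882

Sk₂ = 3(15.85 − 13.6) / 7.6 = 3 × 2.2500 / 7.6
    = 6.7500 / 7.6 ≈ 0.8882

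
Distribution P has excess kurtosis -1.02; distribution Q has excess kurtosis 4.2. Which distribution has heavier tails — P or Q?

Q

Higher excess kurtosis ⇒ heavier tails relative to the normal distribution.
-1.02 vs 4.2: the larger is 4.2, so Q has heavier tails. (Q is leptokurtic — heavier-than-normal tails; the other is platykurtic.)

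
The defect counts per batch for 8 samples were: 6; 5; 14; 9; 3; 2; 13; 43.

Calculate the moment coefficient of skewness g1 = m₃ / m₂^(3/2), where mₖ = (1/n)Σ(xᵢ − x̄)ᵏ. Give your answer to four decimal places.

x̄ = (6 + 5 + 14 + 9 + 3 + 2 + 13 + 43) / 8 = 11.8750
deviations (xᵢ − x̄): -5.8750, -6.8750, 2.1250, -2.8750, -8.8750, -9.8750, 1.1250, 31.1250
Σ(xᵢ − x̄)² = 1240.8750 ⇒ m₂ = 1240.8750/8 = 155.10938
Σ(xᵢ − x̄)³ = 27950.3438 ⇒ m₃ = 27950.3438/8 = 3493.79297
m₂^(3/2) = 155.10938^(1.5) = 1931.77736
g1 = m₃ / m₂^(3/2) = 3493.79297 / 1931.77736 ≈ 1.8086

1.8086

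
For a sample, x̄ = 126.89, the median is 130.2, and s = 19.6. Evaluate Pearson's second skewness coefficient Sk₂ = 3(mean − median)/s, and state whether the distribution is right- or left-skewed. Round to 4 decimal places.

-0.5066, left-skewed

Sk₂ = 3(126.89 − 130.2) / 19.6 = 3 × -3.3100 / 19.6
    = -9.9300 / 19.6 ≈ -0.5066
Sk₂ < 0 ⇒ mean < median ⇒ left-skewed (negative skew).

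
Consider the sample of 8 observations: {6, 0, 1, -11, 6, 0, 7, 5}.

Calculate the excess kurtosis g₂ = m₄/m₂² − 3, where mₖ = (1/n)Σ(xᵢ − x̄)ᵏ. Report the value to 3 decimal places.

x̄ = 1.7500
Σ(xᵢ − x̄)² = 243.5000 ⇒ m₂ = 30.43750
Σ(xᵢ − x̄)⁴ = 27969.4063 ⇒ m₄ = 3496.17578
m₂² = 926.44141
g₂ = m₄/m₂² − 3 = 3.77377 − 3 ≈ 0.774

0.774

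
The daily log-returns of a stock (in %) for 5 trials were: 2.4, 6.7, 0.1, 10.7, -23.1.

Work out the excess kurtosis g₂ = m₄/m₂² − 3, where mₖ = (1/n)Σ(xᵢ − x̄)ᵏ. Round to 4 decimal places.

x̄ = -0.6400
Σ(xᵢ − x̄)² = 696.7120 ⇒ m₂ = 139.34240
Σ(xᵢ − x̄)⁴ = 273996.5324 ⇒ m₄ = 54799.30648
m₂² = 19416.30444
g₂ = m₄/m₂² − 3 = 2.82233 − 3 ≈ -0.1777

-0.1777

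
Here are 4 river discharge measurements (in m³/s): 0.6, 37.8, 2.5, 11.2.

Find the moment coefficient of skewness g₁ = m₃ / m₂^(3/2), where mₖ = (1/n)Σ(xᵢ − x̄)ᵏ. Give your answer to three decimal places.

0.925

x̄ = (0.6 + 37.8 + 2.5 + 11.2) / 4 = 13.0250
deviations (xᵢ − x̄): -12.4250, 24.7750, -10.5250, -1.8250
Σ(xᵢ − x̄)² = 882.2875 ⇒ m₂ = 882.2875/4 = 220.57187
Σ(xᵢ − x̄)³ = 12116.7394 ⇒ m₃ = 12116.7394/4 = 3029.18484
m₂^(3/2) = 220.57187^(1.5) = 3275.85901
g₁ = m₃ / m₂^(3/2) = 3029.18484 / 3275.85901 ≈ 0.925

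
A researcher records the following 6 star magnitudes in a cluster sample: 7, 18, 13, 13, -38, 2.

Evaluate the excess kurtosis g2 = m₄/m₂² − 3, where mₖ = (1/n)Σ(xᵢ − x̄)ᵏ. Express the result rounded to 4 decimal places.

0.6965

x̄ = 2.5000
Σ(xᵢ − x̄)² = 2121.5000 ⇒ m₂ = 353.58333
Σ(xᵢ − x̄)⁴ = 2772860.3750 ⇒ m₄ = 462143.39583
m₂² = 125021.17361
g2 = m₄/m₂² − 3 = 3.69652 − 3 ≈ 0.6965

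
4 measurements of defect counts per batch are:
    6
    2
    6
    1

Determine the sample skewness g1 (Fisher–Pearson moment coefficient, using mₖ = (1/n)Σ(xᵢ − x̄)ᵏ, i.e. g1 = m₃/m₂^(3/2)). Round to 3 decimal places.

-0.071

x̄ = (6 + 2 + 6 + 1) / 4 = 3.7500
deviations (xᵢ − x̄): 2.2500, -1.7500, 2.2500, -2.7500
Σ(xᵢ − x̄)² = 20.7500 ⇒ m₂ = 20.7500/4 = 5.18750
Σ(xᵢ − x̄)³ = -3.3750 ⇒ m₃ = -3.3750/4 = -0.84375
m₂^(3/2) = 5.18750^(1.5) = 11.81509
g1 = m₃ / m₂^(3/2) = -0.84375 / 11.81509 ≈ -0.071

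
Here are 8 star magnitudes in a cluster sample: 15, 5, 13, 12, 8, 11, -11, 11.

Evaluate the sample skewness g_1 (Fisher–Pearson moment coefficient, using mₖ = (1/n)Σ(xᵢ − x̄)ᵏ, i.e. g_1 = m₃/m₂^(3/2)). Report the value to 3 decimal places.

-1.705

x̄ = (15 + 5 + 13 + 12 + 8 + 11 - 11 + 11) / 8 = 8.0000
deviations (xᵢ − x̄): 7.0000, -3.0000, 5.0000, 4.0000, 0.0000, 3.0000, -19.0000, 3.0000
Σ(xᵢ − x̄)² = 478.0000 ⇒ m₂ = 478.0000/8 = 59.75000
Σ(xᵢ − x̄)³ = -6300.0000 ⇒ m₃ = -6300.0000/8 = -787.50000
m₂^(3/2) = 59.75000^(1.5) = 461.85629
g_1 = m₃ / m₂^(3/2) = -787.50000 / 461.85629 ≈ -1.705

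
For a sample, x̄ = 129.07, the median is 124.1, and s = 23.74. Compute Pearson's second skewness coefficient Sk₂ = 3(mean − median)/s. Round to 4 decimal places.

Sk₂ = 3(129.07 − 124.1) / 23.74 = 3 × 4.9700 / 23.74
    = 14.9100 / 23.74 ≈ 0.6281

0.6281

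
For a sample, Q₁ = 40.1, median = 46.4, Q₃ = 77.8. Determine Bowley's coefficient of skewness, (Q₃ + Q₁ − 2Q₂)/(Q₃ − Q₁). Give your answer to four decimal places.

0.6658

numerator: Q₃ + Q₁ − 2Q₂ = 77.8 + 40.1 − 2×46.4 = 25.1000
denominator: Q₃ − Q₁ = 77.8 − 40.1 = 37.7000
Bowley skewness = 25.1000 / 37.7000 ≈ 0.6658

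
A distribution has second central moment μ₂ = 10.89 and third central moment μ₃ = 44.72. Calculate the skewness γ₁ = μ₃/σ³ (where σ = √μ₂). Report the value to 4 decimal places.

1.2444

σ = √μ₂ = √10.89 = 3.30000
σ³ = μ₂^(3/2) = 35.93700
γ₁ = μ₃/σ³ = 44.72 / 35.93700 ≈ 1.2444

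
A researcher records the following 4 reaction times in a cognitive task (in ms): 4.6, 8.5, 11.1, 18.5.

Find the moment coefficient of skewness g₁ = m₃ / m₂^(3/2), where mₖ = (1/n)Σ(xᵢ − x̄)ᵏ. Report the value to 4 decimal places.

x̄ = (4.6 + 8.5 + 11.1 + 18.5) / 4 = 10.6750
deviations (xᵢ − x̄): -6.0750, -2.1750, 0.4250, 7.8250
Σ(xᵢ − x̄)² = 103.0475 ⇒ m₂ = 103.0475/4 = 25.76188
Σ(xᵢ − x̄)³ = 244.7156 ⇒ m₃ = 244.7156/4 = 61.17891
m₂^(3/2) = 25.76188^(1.5) = 130.75738
g₁ = m₃ / m₂^(3/2) = 61.17891 / 130.75738 ≈ 0.4679

0.4679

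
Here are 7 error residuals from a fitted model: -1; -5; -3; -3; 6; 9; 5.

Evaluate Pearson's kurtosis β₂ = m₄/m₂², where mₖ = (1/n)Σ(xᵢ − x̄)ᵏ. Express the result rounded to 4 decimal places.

1.4823

x̄ = 1.1429
Σ(xᵢ − x̄)² = 176.8571 ⇒ m₂ = 25.26531
Σ(xᵢ − x̄)⁴ = 6623.2362 ⇒ m₄ = 946.17659
m₂² = 638.33569
β₂ = m₄/m₂² = 946.17659 / 638.33569 ≈ 1.4823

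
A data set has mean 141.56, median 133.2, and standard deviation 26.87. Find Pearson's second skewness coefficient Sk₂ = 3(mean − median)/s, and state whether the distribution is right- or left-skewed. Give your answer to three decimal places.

Sk₂ = 3(141.56 − 133.2) / 26.87 = 3 × 8.3600 / 26.87
    = 25.0800 / 26.87 ≈ 0.933
Sk₂ > 0 ⇒ mean > median ⇒ right-skewed (positive skew).

0.933, right-skewed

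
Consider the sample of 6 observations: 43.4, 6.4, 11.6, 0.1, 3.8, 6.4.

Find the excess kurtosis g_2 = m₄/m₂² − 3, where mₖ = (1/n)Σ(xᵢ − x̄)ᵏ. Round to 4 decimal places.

x̄ = 11.9500
Σ(xᵢ − x̄)² = 1257.6750 ⇒ m₂ = 209.61250
Σ(xᵢ − x̄)⁴ = 1004351.7855 ⇒ m₄ = 167391.96426
m₂² = 43937.40016
g_2 = m₄/m₂² − 3 = 3.80978 − 3 ≈ 0.8098

0.8098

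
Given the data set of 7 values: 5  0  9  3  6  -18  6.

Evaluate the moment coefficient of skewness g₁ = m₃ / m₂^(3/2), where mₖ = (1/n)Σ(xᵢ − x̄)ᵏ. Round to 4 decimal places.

x̄ = (5 + 0 + 9 + 3 + 6 - 18 + 6) / 7 = 1.5714
deviations (xᵢ − x̄): 3.4286, -1.5714, 7.4286, 1.4286, 4.4286, -19.5714, 4.4286
Σ(xᵢ − x̄)² = 493.7143 ⇒ m₂ = 493.7143/7 = 70.53061
Σ(xᵢ − x̄)³ = -6873.6735 ⇒ m₃ = -6873.6735/7 = -981.95335
m₂^(3/2) = 70.53061^(1.5) = 592.33375
g₁ = m₃ / m₂^(3/2) = -981.95335 / 592.33375 ≈ -1.6578

-1.6578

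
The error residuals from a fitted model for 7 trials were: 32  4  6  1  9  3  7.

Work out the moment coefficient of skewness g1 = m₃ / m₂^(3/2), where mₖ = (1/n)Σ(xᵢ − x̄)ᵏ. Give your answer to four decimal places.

1.7768

x̄ = (32 + 4 + 6 + 1 + 9 + 3 + 7) / 7 = 8.8571
deviations (xᵢ − x̄): 23.1429, -4.8571, -2.8571, -7.8571, 0.1429, -5.8571, -1.8571
Σ(xᵢ − x̄)² = 666.8571 ⇒ m₂ = 666.8571/7 = 95.26531
Σ(xᵢ − x̄)³ = 11564.8163 ⇒ m₃ = 11564.8163/7 = 1652.11662
m₂^(3/2) = 95.26531^(1.5) = 929.82700
g1 = m₃ / m₂^(3/2) = 1652.11662 / 929.82700 ≈ 1.7768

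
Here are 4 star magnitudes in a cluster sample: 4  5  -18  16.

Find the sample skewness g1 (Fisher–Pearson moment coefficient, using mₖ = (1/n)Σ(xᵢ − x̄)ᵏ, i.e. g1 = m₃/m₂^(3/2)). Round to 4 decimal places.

x̄ = (4 + 5 - 18 + 16) / 4 = 1.7500
deviations (xᵢ − x̄): 2.2500, 3.2500, -19.7500, 14.2500
Σ(xᵢ − x̄)² = 608.7500 ⇒ m₂ = 608.7500/4 = 152.18750
Σ(xᵢ − x̄)³ = -4764.3750 ⇒ m₃ = -4764.3750/4 = -1191.09375
m₂^(3/2) = 152.18750^(1.5) = 1877.45041
g1 = m₃ / m₂^(3/2) = -1191.09375 / 1877.45041 ≈ -0.6344

-0.6344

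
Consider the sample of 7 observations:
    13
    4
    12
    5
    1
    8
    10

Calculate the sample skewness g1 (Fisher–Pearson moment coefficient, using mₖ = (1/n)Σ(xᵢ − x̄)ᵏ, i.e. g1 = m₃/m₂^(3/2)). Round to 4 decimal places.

x̄ = (13 + 4 + 12 + 5 + 1 + 8 + 10) / 7 = 7.5714
deviations (xᵢ − x̄): 5.4286, -3.5714, 4.4286, -2.5714, -6.5714, 0.4286, 2.4286
Σ(xᵢ − x̄)² = 117.7143 ⇒ m₂ = 117.7143/7 = 16.81633
Σ(xᵢ − x̄)³ = -85.1020 ⇒ m₃ = -85.1020/7 = -12.15743
m₂^(3/2) = 16.81633^(1.5) = 68.95991
g1 = m₃ / m₂^(3/2) = -12.15743 / 68.95991 ≈ -0.1763

-0.1763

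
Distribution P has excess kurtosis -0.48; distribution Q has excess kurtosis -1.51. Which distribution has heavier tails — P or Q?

P

Higher excess kurtosis ⇒ heavier tails relative to the normal distribution.
-0.48 vs -1.51: the larger is -0.48, so P has heavier tails.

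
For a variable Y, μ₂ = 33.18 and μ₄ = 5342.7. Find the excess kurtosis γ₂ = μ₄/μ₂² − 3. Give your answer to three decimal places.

1.853

μ₂² = 33.18² = 1100.91240
μ₄/μ₂² = 5342.7 / 1100.91240 = 4.85297
γ₂ = 4.85297 − 3 ≈ 1.853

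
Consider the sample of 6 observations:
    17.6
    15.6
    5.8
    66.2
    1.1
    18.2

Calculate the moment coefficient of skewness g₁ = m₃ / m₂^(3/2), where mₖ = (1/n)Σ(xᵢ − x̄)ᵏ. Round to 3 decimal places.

1.431

x̄ = (17.6 + 15.6 + 5.8 + 66.2 + 1.1 + 18.2) / 6 = 20.7500
deviations (xᵢ − x̄): -3.1500, -5.1500, -14.9500, 45.4500, -19.6500, -2.5500
Σ(xᵢ − x̄)² = 2718.2750 ⇒ m₂ = 2718.2750/6 = 453.04583
Σ(xᵢ − x̄)³ = 82773.0810 ⇒ m₃ = 82773.0810/6 = 13795.51350
m₂^(3/2) = 453.04583^(1.5) = 9643.02318
g₁ = m₃ / m₂^(3/2) = 13795.51350 / 9643.02318 ≈ 1.431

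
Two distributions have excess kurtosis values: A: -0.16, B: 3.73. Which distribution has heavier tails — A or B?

Higher excess kurtosis ⇒ heavier tails relative to the normal distribution.
-0.16 vs 3.73: the larger is 3.73, so B has heavier tails. (B is leptokurtic — heavier-than-normal tails; the other is platykurtic.)

B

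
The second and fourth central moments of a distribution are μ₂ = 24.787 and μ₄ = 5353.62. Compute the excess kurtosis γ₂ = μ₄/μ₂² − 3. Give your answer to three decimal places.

μ₂² = 24.787² = 614.39537
μ₄/μ₂² = 5353.62 / 614.39537 = 8.71364
γ₂ = 8.71364 − 3 ≈ 5.714

5.714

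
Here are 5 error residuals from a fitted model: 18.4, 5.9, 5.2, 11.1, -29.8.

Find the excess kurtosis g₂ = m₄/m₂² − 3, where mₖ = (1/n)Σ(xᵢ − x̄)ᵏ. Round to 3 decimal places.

-0.096

x̄ = 2.1600
Σ(xᵢ − x̄)² = 1388.3320 ⇒ m₂ = 277.66640
Σ(xᵢ − x̄)⁴ = 1119569.3058 ⇒ m₄ = 223913.86117
m₂² = 77098.62969
g₂ = m₄/m₂² − 3 = 2.90425 − 3 ≈ -0.096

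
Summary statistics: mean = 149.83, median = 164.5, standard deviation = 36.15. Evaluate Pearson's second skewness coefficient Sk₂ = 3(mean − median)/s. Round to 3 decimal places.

Sk₂ = 3(149.83 − 164.5) / 36.15 = 3 × -14.6700 / 36.15
    = -44.0100 / 36.15 ≈ -1.217

-1.217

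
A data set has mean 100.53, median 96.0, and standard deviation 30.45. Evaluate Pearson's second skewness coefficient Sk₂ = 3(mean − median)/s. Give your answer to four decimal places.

0.4463

Sk₂ = 3(100.53 − 96.0) / 30.45 = 3 × 4.5300 / 30.45
    = 13.5900 / 30.45 ≈ 0.4463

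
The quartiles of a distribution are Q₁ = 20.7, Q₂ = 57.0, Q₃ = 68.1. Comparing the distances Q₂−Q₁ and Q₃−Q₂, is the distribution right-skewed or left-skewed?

left-skewed

Q₂ − Q₁ = 36.3;  Q₃ − Q₂ = 11.1
Q₂ − Q₁ > Q₃ − Q₂ ⇒ the lower half is more spread out ⇒ left-skewed.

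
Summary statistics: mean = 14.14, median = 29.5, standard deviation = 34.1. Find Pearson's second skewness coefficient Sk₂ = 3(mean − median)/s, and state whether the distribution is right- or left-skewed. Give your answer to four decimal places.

-1.3513, left-skewed

Sk₂ = 3(14.14 − 29.5) / 34.1 = 3 × -15.3600 / 34.1
    = -46.0800 / 34.1 ≈ -1.3513
Sk₂ < 0 ⇒ mean < median ⇒ left-skewed (negative skew).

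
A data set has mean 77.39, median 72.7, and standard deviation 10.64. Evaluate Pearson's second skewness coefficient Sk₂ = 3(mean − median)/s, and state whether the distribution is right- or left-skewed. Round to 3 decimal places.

Sk₂ = 3(77.39 − 72.7) / 10.64 = 3 × 4.6900 / 10.64
    = 14.0700 / 10.64 ≈ 1.322
Sk₂ > 0 ⇒ mean > median ⇒ right-skewed (positive skew).

1.322, right-skewed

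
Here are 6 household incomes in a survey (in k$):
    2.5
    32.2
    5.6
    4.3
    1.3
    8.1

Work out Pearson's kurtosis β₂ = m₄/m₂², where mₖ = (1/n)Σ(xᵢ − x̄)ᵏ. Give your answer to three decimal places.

x̄ = 9.0000
Σ(xᵢ − x̄)² = 674.2400 ⇒ m₂ = 112.37333
Σ(xᵢ − x̄)⁴ = 295624.9220 ⇒ m₄ = 49270.82033
m₂² = 12627.76604
β₂ = m₄/m₂² = 49270.82033 / 12627.76604 ≈ 3.902

3.902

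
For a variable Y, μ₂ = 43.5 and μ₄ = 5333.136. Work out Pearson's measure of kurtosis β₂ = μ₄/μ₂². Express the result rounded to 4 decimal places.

μ₂² = 43.5² = 1892.25000
μ₄/μ₂² = 5333.136 / 1892.25000 = 2.81841
β₂ ≈ 2.8184

2.8184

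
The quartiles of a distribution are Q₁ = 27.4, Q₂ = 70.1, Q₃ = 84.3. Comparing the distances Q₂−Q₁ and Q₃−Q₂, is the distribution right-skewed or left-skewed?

left-skewed

Q₂ − Q₁ = 42.7;  Q₃ − Q₂ = 14.2
Q₂ − Q₁ > Q₃ − Q₂ ⇒ the lower half is more spread out ⇒ left-skewed.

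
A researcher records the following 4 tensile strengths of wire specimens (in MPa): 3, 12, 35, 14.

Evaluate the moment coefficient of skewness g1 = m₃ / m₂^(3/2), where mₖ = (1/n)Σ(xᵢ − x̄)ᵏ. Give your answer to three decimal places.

0.712

x̄ = (3 + 12 + 35 + 14) / 4 = 16.0000
deviations (xᵢ − x̄): -13.0000, -4.0000, 19.0000, -2.0000
Σ(xᵢ − x̄)² = 550.0000 ⇒ m₂ = 550.0000/4 = 137.50000
Σ(xᵢ − x̄)³ = 4590.0000 ⇒ m₃ = 4590.0000/4 = 1147.50000
m₂^(3/2) = 137.50000^(1.5) = 1612.33042
g1 = m₃ / m₂^(3/2) = 1147.50000 / 1612.33042 ≈ 0.712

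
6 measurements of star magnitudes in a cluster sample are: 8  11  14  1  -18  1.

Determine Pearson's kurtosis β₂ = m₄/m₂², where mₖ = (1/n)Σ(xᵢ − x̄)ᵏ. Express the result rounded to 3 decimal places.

2.891

x̄ = 2.8333
Σ(xᵢ − x̄)² = 658.8333 ⇒ m₂ = 109.80556
Σ(xᵢ − x̄)⁴ = 209112.1528 ⇒ m₄ = 34852.02546
m₂² = 12057.26003
β₂ = m₄/m₂² = 34852.02546 / 12057.26003 ≈ 2.891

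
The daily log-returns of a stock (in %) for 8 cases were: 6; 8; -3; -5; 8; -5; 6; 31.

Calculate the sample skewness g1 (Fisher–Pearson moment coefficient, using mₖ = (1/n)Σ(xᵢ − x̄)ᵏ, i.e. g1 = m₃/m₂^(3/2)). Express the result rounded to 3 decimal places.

1.242

x̄ = (6 + 8 - 3 - 5 + 8 - 5 + 6 + 31) / 8 = 5.7500
deviations (xᵢ − x̄): 0.2500, 2.2500, -8.7500, -10.7500, 2.2500, -10.7500, 0.2500, 25.2500
Σ(xᵢ − x̄)² = 955.5000 ⇒ m₂ = 955.5000/8 = 119.43750
Σ(xᵢ − x̄)³ = 12966.7500 ⇒ m₃ = 12966.7500/8 = 1620.84375
m₂^(3/2) = 119.43750^(1.5) = 1305.30216
g1 = m₃ / m₂^(3/2) = 1620.84375 / 1305.30216 ≈ 1.242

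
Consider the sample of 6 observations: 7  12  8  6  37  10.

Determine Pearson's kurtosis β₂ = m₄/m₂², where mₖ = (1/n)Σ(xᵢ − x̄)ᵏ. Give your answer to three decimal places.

x̄ = 13.3333
Σ(xᵢ − x̄)² = 695.3333 ⇒ m₂ = 115.88889
Σ(xᵢ − x̄)⁴ = 319161.1111 ⇒ m₄ = 53193.51852
m₂² = 13430.23457
β₂ = m₄/m₂² = 53193.51852 / 13430.23457 ≈ 3.961

3.961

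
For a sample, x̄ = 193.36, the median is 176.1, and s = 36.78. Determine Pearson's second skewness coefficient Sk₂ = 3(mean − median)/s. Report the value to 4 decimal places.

1.4078

Sk₂ = 3(193.36 − 176.1) / 36.78 = 3 × 17.2600 / 36.78
    = 51.7800 / 36.78 ≈ 1.4078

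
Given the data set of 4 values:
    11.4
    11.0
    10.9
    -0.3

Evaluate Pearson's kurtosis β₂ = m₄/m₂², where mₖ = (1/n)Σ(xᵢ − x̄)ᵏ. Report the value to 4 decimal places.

2.3296

x̄ = 8.2500
Σ(xᵢ − x̄)² = 97.6100 ⇒ m₂ = 24.40250
Σ(xᵢ − x̄)⁴ = 5548.9384 ⇒ m₄ = 1387.23461
m₂² = 595.48201
β₂ = m₄/m₂² = 1387.23461 / 595.48201 ≈ 2.3296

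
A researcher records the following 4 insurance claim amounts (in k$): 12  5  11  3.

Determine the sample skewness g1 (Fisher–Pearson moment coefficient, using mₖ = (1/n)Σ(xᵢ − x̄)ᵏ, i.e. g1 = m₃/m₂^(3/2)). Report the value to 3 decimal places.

-0.075

x̄ = (12 + 5 + 11 + 3) / 4 = 7.7500
deviations (xᵢ − x̄): 4.2500, -2.7500, 3.2500, -4.7500
Σ(xᵢ − x̄)² = 58.7500 ⇒ m₂ = 58.7500/4 = 14.68750
Σ(xᵢ − x̄)³ = -16.8750 ⇒ m₃ = -16.8750/4 = -4.21875
m₂^(3/2) = 14.68750^(1.5) = 56.28878
g1 = m₃ / m₂^(3/2) = -4.21875 / 56.28878 ≈ -0.075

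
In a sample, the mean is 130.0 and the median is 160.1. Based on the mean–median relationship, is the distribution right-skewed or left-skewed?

left-skewed

mean − median = 130.0 − 160.1 = -30.1
mean < median ⇒ the longer tail is on the left ⇒ left-skewed (negatively skewed).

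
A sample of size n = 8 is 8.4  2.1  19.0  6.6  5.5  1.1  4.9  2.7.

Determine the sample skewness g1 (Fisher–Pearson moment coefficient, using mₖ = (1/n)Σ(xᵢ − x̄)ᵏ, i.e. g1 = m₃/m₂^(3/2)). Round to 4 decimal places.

1.4995

x̄ = (8.4 + 2.1 + 19.0 + 6.6 + 5.5 + 1.1 + 4.9 + 2.7) / 8 = 6.2875
deviations (xᵢ − x̄): 2.1125, -4.1875, 12.7125, 0.3125, -0.7875, -5.1875, -1.3875, -3.5875
Σ(xᵢ − x̄)² = 226.0288 ⇒ m₂ = 226.0288/8 = 28.25359
Σ(xᵢ − x̄)³ = 1801.5391 ⇒ m₃ = 1801.5391/8 = 225.19239
m₂^(3/2) = 28.25359^(1.5) = 150.17946
g1 = m₃ / m₂^(3/2) = 225.19239 / 150.17946 ≈ 1.4995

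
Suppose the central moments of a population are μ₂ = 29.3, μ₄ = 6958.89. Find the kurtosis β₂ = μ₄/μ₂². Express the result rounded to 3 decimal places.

8.106

μ₂² = 29.3² = 858.49000
μ₄/μ₂² = 6958.89 / 858.49000 = 8.10597
β₂ ≈ 8.106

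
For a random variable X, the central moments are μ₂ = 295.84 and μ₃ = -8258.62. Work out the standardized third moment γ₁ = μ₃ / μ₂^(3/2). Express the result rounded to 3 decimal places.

σ = √μ₂ = √295.84 = 17.20000
σ³ = μ₂^(3/2) = 5088.44800
γ₁ = μ₃/σ³ = -8258.62 / 5088.44800 ≈ -1.623

-1.623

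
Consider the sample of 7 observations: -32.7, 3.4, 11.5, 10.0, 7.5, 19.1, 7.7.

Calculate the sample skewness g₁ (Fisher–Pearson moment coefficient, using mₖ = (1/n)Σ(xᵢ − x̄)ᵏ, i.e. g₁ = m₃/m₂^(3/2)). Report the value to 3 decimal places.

-1.677

x̄ = (-32.7 + 3.4 + 11.5 + 10.0 + 7.5 + 19.1 + 7.7) / 7 = 3.7857
deviations (xᵢ − x̄): -36.4857, -0.3857, 7.7143, 6.2143, 3.7143, 15.3143, 3.9143
Σ(xᵢ − x̄)² = 1693.1286 ⇒ m₂ = 1693.1286/7 = 241.87551
Σ(xᵢ − x̄)³ = -44168.2163 ⇒ m₃ = -44168.2163/7 = -6309.74519
m₂^(3/2) = 241.87551^(1.5) = 3761.73197
g₁ = m₃ / m₂^(3/2) = -6309.74519 / 3761.73197 ≈ -1.677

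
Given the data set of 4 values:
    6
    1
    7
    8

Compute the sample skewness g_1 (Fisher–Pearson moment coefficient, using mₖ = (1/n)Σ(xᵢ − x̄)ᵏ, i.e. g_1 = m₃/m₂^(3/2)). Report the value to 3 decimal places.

-0.922

x̄ = (6 + 1 + 7 + 8) / 4 = 5.5000
deviations (xᵢ − x̄): 0.5000, -4.5000, 1.5000, 2.5000
Σ(xᵢ − x̄)² = 29.0000 ⇒ m₂ = 29.0000/4 = 7.25000
Σ(xᵢ − x̄)³ = -72.0000 ⇒ m₃ = -72.0000/4 = -18.00000
m₂^(3/2) = 7.25000^(1.5) = 19.52122
g_1 = m₃ / m₂^(3/2) = -18.00000 / 19.52122 ≈ -0.922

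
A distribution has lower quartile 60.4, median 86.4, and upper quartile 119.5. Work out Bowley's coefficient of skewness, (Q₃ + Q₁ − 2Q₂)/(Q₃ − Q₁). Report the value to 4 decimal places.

numerator: Q₃ + Q₁ − 2Q₂ = 119.5 + 60.4 − 2×86.4 = 7.1000
denominator: Q₃ − Q₁ = 119.5 − 60.4 = 59.1000
Bowley skewness = 7.1000 / 59.1000 ≈ 0.1201

0.1201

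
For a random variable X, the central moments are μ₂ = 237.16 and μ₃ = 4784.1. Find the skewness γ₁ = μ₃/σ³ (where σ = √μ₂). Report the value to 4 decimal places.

1.3099

σ = √μ₂ = √237.16 = 15.40000
σ³ = μ₂^(3/2) = 3652.26400
γ₁ = μ₃/σ³ = 4784.1 / 3652.26400 ≈ 1.3099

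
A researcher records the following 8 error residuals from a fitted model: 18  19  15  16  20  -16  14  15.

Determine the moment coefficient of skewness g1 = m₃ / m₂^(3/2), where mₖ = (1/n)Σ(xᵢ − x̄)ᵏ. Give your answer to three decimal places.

-2.120

x̄ = (18 + 19 + 15 + 16 + 20 - 16 + 14 + 15) / 8 = 12.6250
deviations (xᵢ − x̄): 5.3750, 6.3750, 2.3750, 3.3750, 7.3750, -28.6250, 1.3750, 2.3750
Σ(xᵢ − x̄)² = 967.8750 ⇒ m₂ = 967.8750/8 = 120.98438
Σ(xᵢ − x̄)³ = -22571.7188 ⇒ m₃ = -22571.7188/8 = -2821.46484
m₂^(3/2) = 120.98438^(1.5) = 1330.74220
g1 = m₃ / m₂^(3/2) = -2821.46484 / 1330.74220 ≈ -2.120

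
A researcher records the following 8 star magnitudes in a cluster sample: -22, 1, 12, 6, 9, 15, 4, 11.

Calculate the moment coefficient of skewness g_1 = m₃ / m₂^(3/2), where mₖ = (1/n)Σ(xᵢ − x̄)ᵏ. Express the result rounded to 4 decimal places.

x̄ = (-22 + 1 + 12 + 6 + 9 + 15 + 4 + 11) / 8 = 4.5000
deviations (xᵢ − x̄): -26.5000, -3.5000, 7.5000, 1.5000, 4.5000, 10.5000, -0.5000, 6.5000
Σ(xᵢ − x̄)² = 946.0000 ⇒ m₂ = 946.0000/8 = 118.25000
Σ(xᵢ − x̄)³ = -16704.0000 ⇒ m₃ = -16704.0000/8 = -2088.00000
m₂^(3/2) = 118.25000^(1.5) = 1285.88380
g_1 = m₃ / m₂^(3/2) = -2088.00000 / 1285.88380 ≈ -1.6238

-1.6238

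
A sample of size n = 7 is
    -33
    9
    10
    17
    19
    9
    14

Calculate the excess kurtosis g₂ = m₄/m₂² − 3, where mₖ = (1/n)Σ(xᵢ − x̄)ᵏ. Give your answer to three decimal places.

1.727

x̄ = 6.4286
Σ(xᵢ − x̄)² = 1907.7143 ⇒ m₂ = 272.53061
Σ(xᵢ − x̄)⁴ = 2457821.8017 ⇒ m₄ = 351117.40025
m₂² = 74272.93461
g₂ = m₄/m₂² − 3 = 4.72739 − 3 ≈ 1.727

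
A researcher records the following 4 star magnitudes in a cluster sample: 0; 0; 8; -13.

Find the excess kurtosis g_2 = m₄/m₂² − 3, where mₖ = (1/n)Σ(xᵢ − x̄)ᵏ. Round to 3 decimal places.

-0.947

x̄ = -1.2500
Σ(xᵢ − x̄)² = 226.7500 ⇒ m₂ = 56.68750
Σ(xᵢ − x̄)⁴ = 26387.0781 ⇒ m₄ = 6596.76953
m₂² = 3213.47266
g_2 = m₄/m₂² − 3 = 2.05285 − 3 ≈ -0.947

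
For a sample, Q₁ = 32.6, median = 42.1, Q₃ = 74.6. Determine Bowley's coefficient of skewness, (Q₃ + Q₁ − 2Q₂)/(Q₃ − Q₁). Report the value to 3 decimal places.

0.548

numerator: Q₃ + Q₁ − 2Q₂ = 74.6 + 32.6 − 2×42.1 = 23.0000
denominator: Q₃ − Q₁ = 74.6 − 32.6 = 42.0000
Bowley skewness = 23.0000 / 42.0000 ≈ 0.548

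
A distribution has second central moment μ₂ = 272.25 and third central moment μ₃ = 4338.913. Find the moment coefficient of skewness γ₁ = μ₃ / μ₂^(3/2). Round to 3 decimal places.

σ = √μ₂ = √272.25 = 16.50000
σ³ = μ₂^(3/2) = 4492.12500
γ₁ = μ₃/σ³ = 4338.913 / 4492.12500 ≈ 0.966

0.966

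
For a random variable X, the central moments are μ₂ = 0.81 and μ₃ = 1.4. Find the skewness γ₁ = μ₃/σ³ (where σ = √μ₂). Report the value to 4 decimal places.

1.9204

σ = √μ₂ = √0.81 = 0.90000
σ³ = μ₂^(3/2) = 0.72900
γ₁ = μ₃/σ³ = 1.4 / 0.72900 ≈ 1.9204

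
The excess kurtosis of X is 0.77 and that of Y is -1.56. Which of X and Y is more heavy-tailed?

X

Higher excess kurtosis ⇒ heavier tails relative to the normal distribution.
0.77 vs -1.56: the larger is 0.77, so X has heavier tails. (X is leptokurtic — heavier-than-normal tails; the other is platykurtic.)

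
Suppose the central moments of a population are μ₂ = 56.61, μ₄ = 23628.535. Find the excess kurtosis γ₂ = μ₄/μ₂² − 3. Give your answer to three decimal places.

μ₂² = 56.61² = 3204.69210
μ₄/μ₂² = 23628.535 / 3204.69210 = 7.37311
γ₂ = 7.37311 − 3 ≈ 4.373

4.373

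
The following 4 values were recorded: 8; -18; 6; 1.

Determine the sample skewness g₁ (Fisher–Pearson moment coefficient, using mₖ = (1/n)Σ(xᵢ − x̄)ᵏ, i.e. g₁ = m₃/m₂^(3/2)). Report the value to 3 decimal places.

-0.955

x̄ = (8 - 18 + 6 + 1) / 4 = -0.7500
deviations (xᵢ − x̄): 8.7500, -17.2500, 6.7500, 1.7500
Σ(xᵢ − x̄)² = 422.7500 ⇒ m₂ = 422.7500/4 = 105.68750
Σ(xᵢ − x̄)³ = -4150.1250 ⇒ m₃ = -4150.1250/4 = -1037.53125
m₂^(3/2) = 105.68750^(1.5) = 1086.51428
g₁ = m₃ / m₂^(3/2) = -1037.53125 / 1086.51428 ≈ -0.955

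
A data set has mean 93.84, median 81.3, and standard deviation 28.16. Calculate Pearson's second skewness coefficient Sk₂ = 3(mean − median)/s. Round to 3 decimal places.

Sk₂ = 3(93.84 − 81.3) / 28.16 = 3 × 12.5400 / 28.16
    = 37.6200 / 28.16 ≈ 1.336

1.336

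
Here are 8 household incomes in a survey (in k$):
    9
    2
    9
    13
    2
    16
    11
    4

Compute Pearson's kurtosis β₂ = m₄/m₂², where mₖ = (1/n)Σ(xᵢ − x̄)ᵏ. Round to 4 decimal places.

1.7186

x̄ = 8.2500
Σ(xᵢ − x̄)² = 187.5000 ⇒ m₂ = 23.43750
Σ(xᵢ − x̄)⁴ = 7552.4063 ⇒ m₄ = 944.05078
m₂² = 549.31641
β₂ = m₄/m₂² = 944.05078 / 549.31641 ≈ 1.7186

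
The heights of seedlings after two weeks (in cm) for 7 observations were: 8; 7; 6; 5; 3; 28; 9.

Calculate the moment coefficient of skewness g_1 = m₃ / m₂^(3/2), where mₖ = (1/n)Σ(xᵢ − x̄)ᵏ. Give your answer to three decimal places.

x̄ = (8 + 7 + 6 + 5 + 3 + 28 + 9) / 7 = 9.4286
deviations (xᵢ − x̄): -1.4286, -2.4286, -3.4286, -4.4286, -6.4286, 18.5714, -0.4286
Σ(xᵢ − x̄)² = 425.7143 ⇒ m₂ = 425.7143/7 = 60.81633
Σ(xᵢ − x̄)³ = 5995.1020 ⇒ m₃ = 5995.1020/7 = 856.44315
m₂^(3/2) = 60.81633^(1.5) = 474.27505
g_1 = m₃ / m₂^(3/2) = 856.44315 / 474.27505 ≈ 1.806

1.806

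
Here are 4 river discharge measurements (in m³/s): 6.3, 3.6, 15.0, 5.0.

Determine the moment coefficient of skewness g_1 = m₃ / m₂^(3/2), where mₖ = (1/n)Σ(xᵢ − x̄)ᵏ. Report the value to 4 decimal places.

x̄ = (6.3 + 3.6 + 15.0 + 5.0) / 4 = 7.4750
deviations (xᵢ − x̄): -1.1750, -3.8750, 7.5250, -2.4750
Σ(xᵢ − x̄)² = 79.1475 ⇒ m₂ = 79.1475/4 = 19.78688
Σ(xᵢ − x̄)³ = 351.1391 ⇒ m₃ = 351.1391/4 = 87.78478
m₂^(3/2) = 19.78688^(1.5) = 88.01685
g_1 = m₃ / m₂^(3/2) = 87.78478 / 88.01685 ≈ 0.9974

0.9974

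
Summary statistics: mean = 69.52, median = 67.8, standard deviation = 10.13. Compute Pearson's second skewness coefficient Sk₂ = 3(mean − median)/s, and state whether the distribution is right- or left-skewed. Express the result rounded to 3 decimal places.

0.509, right-skewed

Sk₂ = 3(69.52 − 67.8) / 10.13 = 3 × 1.7200 / 10.13
    = 5.1600 / 10.13 ≈ 0.509
Sk₂ > 0 ⇒ mean > median ⇒ right-skewed (positive skew).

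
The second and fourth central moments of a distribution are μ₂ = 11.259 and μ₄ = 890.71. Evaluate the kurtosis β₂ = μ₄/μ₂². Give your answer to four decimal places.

7.0265

μ₂² = 11.259² = 126.76508
μ₄/μ₂² = 890.71 / 126.76508 = 7.02646
β₂ ≈ 7.0265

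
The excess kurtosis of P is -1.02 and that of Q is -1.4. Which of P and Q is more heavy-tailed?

P

Higher excess kurtosis ⇒ heavier tails relative to the normal distribution.
-1.02 vs -1.4: the larger is -1.02, so P has heavier tails.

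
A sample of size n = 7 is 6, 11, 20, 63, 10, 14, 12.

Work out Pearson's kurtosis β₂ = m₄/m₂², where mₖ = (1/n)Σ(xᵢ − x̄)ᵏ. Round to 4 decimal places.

x̄ = 19.4286
Σ(xᵢ − x̄)² = 2323.7143 ⇒ m₂ = 331.95918
Σ(xᵢ − x̄)⁴ = 3653567.1079 ⇒ m₄ = 521938.15827
m₂² = 110196.89963
β₂ = m₄/m₂² = 521938.15827 / 110196.89963 ≈ 4.7364

4.7364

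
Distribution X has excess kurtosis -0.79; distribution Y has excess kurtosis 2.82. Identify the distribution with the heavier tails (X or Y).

Y

Higher excess kurtosis ⇒ heavier tails relative to the normal distribution.
-0.79 vs 2.82: the larger is 2.82, so Y has heavier tails. (Y is leptokurtic — heavier-than-normal tails; the other is platykurtic.)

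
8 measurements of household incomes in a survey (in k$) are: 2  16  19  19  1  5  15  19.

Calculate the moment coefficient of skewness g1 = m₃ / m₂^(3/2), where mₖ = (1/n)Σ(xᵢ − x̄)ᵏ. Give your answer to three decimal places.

x̄ = (2 + 16 + 19 + 19 + 1 + 5 + 15 + 19) / 8 = 12.0000
deviations (xᵢ − x̄): -10.0000, 4.0000, 7.0000, 7.0000, -11.0000, -7.0000, 3.0000, 7.0000
Σ(xᵢ − x̄)² = 442.0000 ⇒ m₂ = 442.0000/8 = 55.25000
Σ(xᵢ − x̄)³ = -1554.0000 ⇒ m₃ = -1554.0000/8 = -194.25000
m₂^(3/2) = 55.25000^(1.5) = 410.67515
g1 = m₃ / m₂^(3/2) = -194.25000 / 410.67515 ≈ -0.473

-0.473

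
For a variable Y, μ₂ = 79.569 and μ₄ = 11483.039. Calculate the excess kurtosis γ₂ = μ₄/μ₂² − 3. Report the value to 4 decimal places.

μ₂² = 79.569² = 6331.22576
μ₄/μ₂² = 11483.039 / 6331.22576 = 1.81371
γ₂ = 1.81371 − 3 ≈ -1.1863

-1.1863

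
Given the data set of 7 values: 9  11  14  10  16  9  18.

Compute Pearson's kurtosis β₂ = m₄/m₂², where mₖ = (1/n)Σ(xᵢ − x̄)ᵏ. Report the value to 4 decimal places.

1.6779

x̄ = 12.4286
Σ(xᵢ − x̄)² = 77.7143 ⇒ m₂ = 11.10204
Σ(xᵢ − x̄)⁴ = 1447.6385 ⇒ m₄ = 206.80550
m₂² = 123.25531
β₂ = m₄/m₂² = 206.80550 / 123.25531 ≈ 1.6779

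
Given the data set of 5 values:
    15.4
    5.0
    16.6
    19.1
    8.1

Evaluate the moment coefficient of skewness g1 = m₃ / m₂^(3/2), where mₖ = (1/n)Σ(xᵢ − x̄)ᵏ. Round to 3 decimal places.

x̄ = (15.4 + 5.0 + 16.6 + 19.1 + 8.1) / 5 = 12.8400
deviations (xᵢ − x̄): 2.5600, -7.8400, 3.7600, 6.2600, -4.7400
Σ(xᵢ − x̄)² = 143.8120 ⇒ m₂ = 143.8120/5 = 28.76240
Σ(xᵢ − x̄)³ = -273.1378 ⇒ m₃ = -273.1378/5 = -54.62755
m₂^(3/2) = 28.76240^(1.5) = 154.25444
g1 = m₃ / m₂^(3/2) = -54.62755 / 154.25444 ≈ -0.354

-0.354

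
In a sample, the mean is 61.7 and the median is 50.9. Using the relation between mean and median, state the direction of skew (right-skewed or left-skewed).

right-skewed

mean − median = 61.7 − 50.9 = 10.8
mean > median ⇒ the longer tail is on the right ⇒ right-skewed (positively skewed).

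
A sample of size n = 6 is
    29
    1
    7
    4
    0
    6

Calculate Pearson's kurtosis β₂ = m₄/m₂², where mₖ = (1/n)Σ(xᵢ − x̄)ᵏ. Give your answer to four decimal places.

x̄ = 7.8333
Σ(xᵢ − x̄)² = 574.8333 ⇒ m₂ = 95.80556
Σ(xᵢ − x̄)⁴ = 206902.1528 ⇒ m₄ = 34483.69213
m₂² = 9178.70448
β₂ = m₄/m₂² = 34483.69213 / 9178.70448 ≈ 3.7569

3.7569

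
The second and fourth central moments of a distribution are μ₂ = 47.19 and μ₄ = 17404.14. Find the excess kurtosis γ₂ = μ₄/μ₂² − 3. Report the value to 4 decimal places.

μ₂² = 47.19² = 2226.89610
μ₄/μ₂² = 17404.14 / 2226.89610 = 7.81543
γ₂ = 7.81543 − 3 ≈ 4.8154

4.8154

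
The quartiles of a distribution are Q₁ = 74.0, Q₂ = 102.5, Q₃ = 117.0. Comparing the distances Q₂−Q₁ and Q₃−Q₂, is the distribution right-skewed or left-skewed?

Q₂ − Q₁ = 28.5;  Q₃ − Q₂ = 14.5
Q₂ − Q₁ > Q₃ − Q₂ ⇒ the lower half is more spread out ⇒ left-skewed.

left-skewed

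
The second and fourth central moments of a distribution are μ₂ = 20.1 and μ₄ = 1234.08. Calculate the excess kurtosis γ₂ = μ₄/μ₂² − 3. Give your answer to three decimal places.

0.055

μ₂² = 20.1² = 404.01000
μ₄/μ₂² = 1234.08 / 404.01000 = 3.05458
γ₂ = 3.05458 − 3 ≈ 0.055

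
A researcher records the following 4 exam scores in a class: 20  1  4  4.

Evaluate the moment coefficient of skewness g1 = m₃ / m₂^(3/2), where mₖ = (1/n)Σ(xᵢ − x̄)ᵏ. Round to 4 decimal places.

1.0587

x̄ = (20 + 1 + 4 + 4) / 4 = 7.2500
deviations (xᵢ − x̄): 12.7500, -6.2500, -3.2500, -3.2500
Σ(xᵢ − x̄)² = 222.7500 ⇒ m₂ = 222.7500/4 = 55.68750
Σ(xᵢ − x̄)³ = 1759.8750 ⇒ m₃ = 1759.8750/4 = 439.96875
m₂^(3/2) = 55.68750^(1.5) = 415.56272
g1 = m₃ / m₂^(3/2) = 439.96875 / 415.56272 ≈ 1.0587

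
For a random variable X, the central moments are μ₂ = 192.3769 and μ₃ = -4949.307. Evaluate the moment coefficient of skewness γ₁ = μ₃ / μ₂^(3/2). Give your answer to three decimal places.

-1.855

σ = √μ₂ = √192.3769 = 13.87000
σ³ = μ₂^(3/2) = 2668.26760
γ₁ = μ₃/σ³ = -4949.307 / 2668.26760 ≈ -1.855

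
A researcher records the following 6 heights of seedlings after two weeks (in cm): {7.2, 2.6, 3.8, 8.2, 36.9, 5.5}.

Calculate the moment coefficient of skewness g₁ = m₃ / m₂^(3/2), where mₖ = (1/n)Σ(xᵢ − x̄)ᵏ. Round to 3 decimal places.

1.687

x̄ = (7.2 + 2.6 + 3.8 + 8.2 + 36.9 + 5.5) / 6 = 10.7000
deviations (xᵢ − x̄): -3.5000, -8.1000, -6.9000, -2.5000, 26.2000, -5.2000
Σ(xᵢ − x̄)² = 845.2000 ⇒ m₂ = 845.2000/6 = 140.86667
Σ(xᵢ − x̄)³ = 16925.6700 ⇒ m₃ = 16925.6700/6 = 2820.94500
m₂^(3/2) = 140.86667^(1.5) = 1671.90793
g₁ = m₃ / m₂^(3/2) = 2820.94500 / 1671.90793 ≈ 1.687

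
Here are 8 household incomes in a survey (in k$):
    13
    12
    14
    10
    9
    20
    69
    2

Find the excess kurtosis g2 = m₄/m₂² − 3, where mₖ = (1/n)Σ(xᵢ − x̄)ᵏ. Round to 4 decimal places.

2.5102

x̄ = 18.6250
Σ(xᵢ − x̄)² = 3079.8750 ⇒ m₂ = 384.98438
Σ(xᵢ − x̄)⁴ = 6533516.6191 ⇒ m₄ = 816689.57739
m₂² = 148212.96899
g2 = m₄/m₂² − 3 = 5.51024 − 3 ≈ 2.5102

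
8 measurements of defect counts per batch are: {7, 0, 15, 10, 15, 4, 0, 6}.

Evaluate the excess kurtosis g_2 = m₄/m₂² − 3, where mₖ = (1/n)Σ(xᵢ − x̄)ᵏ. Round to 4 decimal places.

-1.2641

x̄ = 7.1250
Σ(xᵢ − x̄)² = 244.8750 ⇒ m₂ = 30.60938
Σ(xᵢ − x̄)⁴ = 13011.4629 ⇒ m₄ = 1626.43286
m₂² = 936.93384
g_2 = m₄/m₂² − 3 = 1.73591 − 3 ≈ -1.2641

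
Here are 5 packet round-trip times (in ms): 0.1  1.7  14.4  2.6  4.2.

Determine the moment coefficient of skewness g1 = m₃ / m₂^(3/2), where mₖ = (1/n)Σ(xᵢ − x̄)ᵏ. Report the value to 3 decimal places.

1.250

x̄ = (0.1 + 1.7 + 14.4 + 2.6 + 4.2) / 5 = 4.6000
deviations (xᵢ − x̄): -4.5000, -2.9000, 9.8000, -2.0000, -0.4000
Σ(xᵢ − x̄)² = 128.8600 ⇒ m₂ = 128.8600/5 = 25.77200
Σ(xᵢ − x̄)³ = 817.6140 ⇒ m₃ = 817.6140/5 = 163.52280
m₂^(3/2) = 25.77200^(1.5) = 130.83447
g1 = m₃ / m₂^(3/2) = 163.52280 / 130.83447 ≈ 1.250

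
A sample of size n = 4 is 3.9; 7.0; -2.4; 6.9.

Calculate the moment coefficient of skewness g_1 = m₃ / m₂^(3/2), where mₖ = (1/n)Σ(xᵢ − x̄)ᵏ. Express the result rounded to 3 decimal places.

x̄ = (3.9 + 7.0 - 2.4 + 6.9) / 4 = 3.8500
deviations (xᵢ − x̄): 0.0500, 3.1500, -6.2500, 3.0500
Σ(xᵢ − x̄)² = 58.2900 ⇒ m₂ = 58.2900/4 = 14.57250
Σ(xᵢ − x̄)³ = -184.5120 ⇒ m₃ = -184.5120/4 = -46.12800
m₂^(3/2) = 14.57250^(1.5) = 55.62898
g_1 = m₃ / m₂^(3/2) = -46.12800 / 55.62898 ≈ -0.829

-0.829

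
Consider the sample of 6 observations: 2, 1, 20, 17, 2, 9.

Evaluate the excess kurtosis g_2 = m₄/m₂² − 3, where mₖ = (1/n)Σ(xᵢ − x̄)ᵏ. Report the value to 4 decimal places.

x̄ = 8.5000
Σ(xᵢ − x̄)² = 345.5000 ⇒ m₂ = 57.58333
Σ(xᵢ − x̄)⁴ = 29444.3750 ⇒ m₄ = 4907.39583
m₂² = 3315.84028
g_2 = m₄/m₂² − 3 = 1.47999 − 3 ≈ -1.5200

-1.5200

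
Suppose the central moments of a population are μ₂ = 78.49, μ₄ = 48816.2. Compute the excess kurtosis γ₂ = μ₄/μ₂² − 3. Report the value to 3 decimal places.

μ₂² = 78.49² = 6160.68010
μ₄/μ₂² = 48816.2 / 6160.68010 = 7.92383
γ₂ = 7.92383 − 3 ≈ 4.924

4.924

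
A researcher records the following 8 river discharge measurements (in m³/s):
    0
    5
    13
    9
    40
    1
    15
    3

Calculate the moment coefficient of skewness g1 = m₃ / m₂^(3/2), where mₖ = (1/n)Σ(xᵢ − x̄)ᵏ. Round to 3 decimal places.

x̄ = (0 + 5 + 13 + 9 + 40 + 1 + 15 + 3) / 8 = 10.7500
deviations (xᵢ − x̄): -10.7500, -5.7500, 2.2500, -1.7500, 29.2500, -9.7500, 4.2500, -7.7500
Σ(xᵢ − x̄)² = 1185.5000 ⇒ m₂ = 1185.5000/8 = 148.18750
Σ(xᵢ − x̄)³ = 22283.2500 ⇒ m₃ = 22283.2500/8 = 2785.40625
m₂^(3/2) = 148.18750^(1.5) = 1803.92035
g1 = m₃ / m₂^(3/2) = 2785.40625 / 1803.92035 ≈ 1.544

1.544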